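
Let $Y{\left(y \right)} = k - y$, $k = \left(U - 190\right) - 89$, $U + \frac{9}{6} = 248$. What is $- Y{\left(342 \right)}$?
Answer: $\frac{749}{2} \approx 374.5$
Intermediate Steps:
$U = \frac{493}{2}$ ($U = - \frac{3}{2} + 248 = \frac{493}{2} \approx 246.5$)
$k = - \frac{65}{2}$ ($k = \left(\frac{493}{2} - 190\right) - 89 = \frac{113}{2} - 89 = - \frac{65}{2} \approx -32.5$)
$Y{\left(y \right)} = - \frac{65}{2} - y$
$- Y{\left(342 \right)} = - (- \frac{65}{2} - 342) = \left(-1\right) \left(- \frac{749}{2}\right) = \frac{749}{2}$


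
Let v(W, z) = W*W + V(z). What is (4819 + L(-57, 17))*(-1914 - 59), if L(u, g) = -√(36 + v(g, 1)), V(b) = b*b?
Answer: -9507887 + 1973*√326 ≈ -9.4723e+6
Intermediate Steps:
V(b) = b²
v(W, z) = W² + z² (v(W, z) = W*W + z² = W² + z²)
L(u, g) = -√(37 + g²) (L(u, g) = -√(36 + (g² + 1²)) = -√(36 + (g² + 1)) = -√(36 + (1 + g²)) = -√(37 + g²))
(4819 + L(-57, 17))*(-1914 - 59) = (4819 - √(37 + 17²))*(-1914 - 59) = (4819 - √(37 + 289))*(-1973) = (4819 - √326)*(-1973) = -9507887 + 1973*√326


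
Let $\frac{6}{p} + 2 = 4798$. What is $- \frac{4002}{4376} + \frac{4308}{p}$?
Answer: $\frac{7534437263}{2188} \approx 3.4435 \cdot 10^{6}$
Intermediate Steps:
$p = \frac{3}{2398}$ ($p = \frac{6}{-2 + 4798} = \frac{6}{4796} = 6 \cdot \frac{1}{4796} = \frac{3}{2398} \approx 0.001251$)
$- \frac{4002}{4376} + \frac{4308}{p} = - \frac{4002}{4376} + \frac{4308}{\frac{3}{2398}} = \left(-4002\right) \frac{1}{4376} + 4308 \cdot \frac{2398}{3} = - \frac{2001}{2188} + 3443528 = \frac{7534437263}{2188}$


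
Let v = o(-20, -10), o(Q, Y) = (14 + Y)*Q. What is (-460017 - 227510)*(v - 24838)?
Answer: 17131797786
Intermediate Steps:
o(Q, Y) = Q*(14 + Y)
v = -80 (v = -20*(14 - 10) = -20*4 = -80)
(-460017 - 227510)*(v - 24838) = (-460017 - 227510)*(-80 - 24838) = -687527*(-24918) = 17131797786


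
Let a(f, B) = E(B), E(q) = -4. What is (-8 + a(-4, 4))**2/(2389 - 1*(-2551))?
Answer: 36/1235 ≈ 0.029150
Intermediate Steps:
a(f, B) = -4
(-8 + a(-4, 4))**2/(2389 - 1*(-2551)) = (-8 - 4)**2/(2389 - 1*(-2551)) = (-12)**2/(2389 + 2551) = 144/4940 = 144*(1/4940) = 36/1235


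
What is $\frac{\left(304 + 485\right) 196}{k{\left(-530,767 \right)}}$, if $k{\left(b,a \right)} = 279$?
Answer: $\frac{51548}{93} \approx 554.28$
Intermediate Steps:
$\frac{\left(304 + 485\right) 196}{k{\left(-530,767 \right)}} = \frac{\left(304 + 485\right) 196}{279} = 789 \cdot 196 \cdot \frac{1}{279} = 154644 \cdot \frac{1}{279} = \frac{51548}{93}$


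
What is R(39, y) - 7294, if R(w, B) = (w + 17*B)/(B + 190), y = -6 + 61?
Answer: -1786056/245 ≈ -7290.0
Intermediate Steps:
y = 55
R(w, B) = (w + 17*B)/(190 + B)
R(39, y) - 7294 = (39 + 17*55)/(190 + 55) - 7294 = (39 + 935)/245 - 7294 = (1/245)*974 - 7294 = 974/245 - 7294 = -1786056/245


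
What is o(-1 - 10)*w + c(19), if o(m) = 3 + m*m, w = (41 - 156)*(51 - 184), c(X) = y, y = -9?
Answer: 1896571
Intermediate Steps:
c(X) = -9
w = 15295 (w = -115*(-133) = 15295)
o(m) = 3 + m**2
o(-1 - 10)*w + c(19) = (3 + (-1 - 10)**2)*15295 - 9 = (3 + (-11)**2)*15295 - 9 = (3 + 121)*15295 - 9 = 124*15295 - 9 = 1896580 - 9 = 1896571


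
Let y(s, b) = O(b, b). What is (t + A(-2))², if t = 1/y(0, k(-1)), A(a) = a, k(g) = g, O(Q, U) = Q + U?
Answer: 25/4 ≈ 6.2500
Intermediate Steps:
y(s, b) = 2*b (y(s, b) = b + b = 2*b)
t = -½ (t = 1/(2*(-1)) = 1/(-2) = -½ ≈ -0.50000)
(t + A(-2))² = (-½ - 2)² = (-5/2)² = 25/4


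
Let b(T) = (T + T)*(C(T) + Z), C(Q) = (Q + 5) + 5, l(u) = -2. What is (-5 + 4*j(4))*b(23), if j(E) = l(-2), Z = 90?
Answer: -73554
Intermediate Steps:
C(Q) = 10 + Q (C(Q) = (5 + Q) + 5 = 10 + Q)
j(E) = -2
b(T) = 2*T*(100 + T) (b(T) = (T + T)*((10 + T) + 90) = (2*T)*(100 + T) = 2*T*(100 + T))
(-5 + 4*j(4))*b(23) = (-5 + 4*(-2))*(2*23*(100 + 23)) = (-5 - 8)*(2*23*123) = -13*5658 = -73554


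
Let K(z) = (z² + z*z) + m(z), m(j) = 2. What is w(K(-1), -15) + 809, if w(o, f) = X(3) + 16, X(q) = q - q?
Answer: 825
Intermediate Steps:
X(q) = 0
K(z) = 2 + 2*z² (K(z) = (z² + z*z) + 2 = (z² + z²) + 2 = 2*z² + 2 = 2 + 2*z²)
w(o, f) = 16 (w(o, f) = 0 + 16 = 16)
w(K(-1), -15) + 809 = 16 + 809 = 825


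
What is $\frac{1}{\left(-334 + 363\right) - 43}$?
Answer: $- \frac{1}{14} \approx -0.071429$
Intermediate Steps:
$\frac{1}{\left(-334 + 363\right) - 43} = \frac{1}{29 - 43} = \frac{1}{-14} = - \frac{1}{14}$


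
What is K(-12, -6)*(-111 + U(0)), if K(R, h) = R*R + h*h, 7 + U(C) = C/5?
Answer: -21240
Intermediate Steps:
U(C) = -7 + C/5
K(R, h) = R**2 + h**2
K(-12, -6)*(-111 + U(0)) = ((-12)**2 + (-6)**2)*(-111 + (-7 + (1/5)*0)) = (144 + 36)*(-111 + (-7 + 0)) = 180*(-111 - 7) = 180*(-118) = -21240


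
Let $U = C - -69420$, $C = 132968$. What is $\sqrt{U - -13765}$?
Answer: $3 \sqrt{24017} \approx 464.92$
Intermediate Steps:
$U = 202388$ ($U = 132968 - -69420 = 132968 + 69420 = 202388$)
$\sqrt{U - -13765} = \sqrt{202388 - -13765} = \sqrt{202388 + \left(-230644 + 244409\right)} = \sqrt{202388 + 13765} = \sqrt{216153} = 3 \sqrt{24017}$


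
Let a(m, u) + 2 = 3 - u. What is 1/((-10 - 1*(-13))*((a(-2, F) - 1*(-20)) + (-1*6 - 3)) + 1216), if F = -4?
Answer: 1/1264 ≈ 0.00079114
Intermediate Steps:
a(m, u) = 1 - u (a(m, u) = -2 + (3 - u) = 1 - u)
1/((-10 - 1*(-13))*((a(-2, F) - 1*(-20)) + (-1*6 - 3)) + 1216) = 1/((-10 - 1*(-13))*(((1 - 1*(-4)) - 1*(-20)) + (-1*6 - 3)) + 1216) = 1/((-10 + 13)*(((1 + 4) + 20) + (-6 - 3)) + 1216) = 1/(3*((5 + 20) - 9) + 1216) = 1/(3*(25 - 9) + 1216) = 1/(3*16 + 1216) = 1/(48 + 1216) = 1/1264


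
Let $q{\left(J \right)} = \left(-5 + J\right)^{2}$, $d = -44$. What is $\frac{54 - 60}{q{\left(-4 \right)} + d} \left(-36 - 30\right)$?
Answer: $\frac{396}{37} \approx 10.703$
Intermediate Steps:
$\frac{54 - 60}{q{\left(-4 \right)} + d} \left(-36 - 30\right) = \frac{54 - 60}{\left(-5 - 4\right)^{2} - 44} \left(-36 - 30\right) = - \frac{6}{\left(-9\right)^{2} - 44} \left(-36 - 30\right) = - \frac{6}{81 - 44} \left(-66\right) = - \frac{6}{37} \left(-66\right) = \left(-6\right) \frac{1}{37} \left(-66\right) = \left(- \frac{6}{37}\right) \left(-66\right) = \frac{396}{37}$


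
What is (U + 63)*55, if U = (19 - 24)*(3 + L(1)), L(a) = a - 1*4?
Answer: 3465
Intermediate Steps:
L(a) = -4 + a (L(a) = a - 4 = -4 + a)
U = 0 (U = (19 - 24)*(3 + (-4 + 1)) = -5*(3 - 3) = -5*0 = 0)
(U + 63)*55 = (0 + 63)*55 = 63*55 = 3465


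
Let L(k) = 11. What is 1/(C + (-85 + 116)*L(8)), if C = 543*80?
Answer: 1/43781 ≈ 2.2841e-5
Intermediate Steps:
C = 43440
1/(C + (-85 + 116)*L(8)) = 1/(43440 + (-85 + 116)*11) = 1/(43440 + 31*11) = 1/(43440 + 341) = 1/43781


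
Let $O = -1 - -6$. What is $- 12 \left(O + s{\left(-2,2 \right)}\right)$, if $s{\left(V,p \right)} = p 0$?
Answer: $-60$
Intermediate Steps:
$O = 5$ ($O = -1 + 6 = 5$)
$s{\left(V,p \right)} = 0$
$- 12 \left(O + s{\left(-2,2 \right)}\right) = - 12 \left(5 + 0\right) = \left(-12\right) 5 = -60$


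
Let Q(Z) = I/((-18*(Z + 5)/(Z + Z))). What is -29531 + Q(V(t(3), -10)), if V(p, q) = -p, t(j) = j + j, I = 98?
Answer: -88789/3 ≈ -29596.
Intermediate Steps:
t(j) = 2*j
Q(Z) = -98*Z/(9*(5 + Z)) (Q(Z) = 98/((-18*(Z + 5)/(Z + Z))) = 98/((-18*(5 + Z)/(2*Z))) = 98/((-18*(5 + Z)*1/(2*Z))) = 98/((-9*(5 + Z)/Z)) = 98*(-Z/(9*(5 + Z))) = -98*Z/(9*(5 + Z)))
-29531 + Q(V(t(3), -10)) = -29531 - 98*(-2*3)/(45 + 9*(-2*3)) = -29531 - 98*(-1*6)/(45 + 9*(-1*6)) = -29531 - 98*(-6)/(45 + 9*(-6)) = -29531 - 98*(-6)/(45 - 54) = -29531 - 98*(-6)/(-9) = -29531 - 98*(-6)*(-⅑) = -29531 - 196/3 = -88789/3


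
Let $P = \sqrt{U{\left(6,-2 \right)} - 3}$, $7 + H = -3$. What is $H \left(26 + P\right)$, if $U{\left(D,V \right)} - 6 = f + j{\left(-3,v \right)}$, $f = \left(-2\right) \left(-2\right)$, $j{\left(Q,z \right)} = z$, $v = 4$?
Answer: $-260 - 10 \sqrt{11} \approx -293.17$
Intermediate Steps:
$H = -10$ ($H = -7 - 3 = -10$)
$f = 4$
$U{\left(D,V \right)} = 14$ ($U{\left(D,V \right)} = 6 + \left(4 + 4\right) = 6 + 8 = 14$)
$P = \sqrt{11}$ ($P = \sqrt{14 - 3} = \sqrt{11} \approx 3.3166$)
$H \left(26 + P\right) = - 10 \left(26 + \sqrt{11}\right) = -260 - 10 \sqrt{11}$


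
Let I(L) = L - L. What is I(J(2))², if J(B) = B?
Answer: 0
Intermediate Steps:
I(L) = 0
I(J(2))² = 0² = 0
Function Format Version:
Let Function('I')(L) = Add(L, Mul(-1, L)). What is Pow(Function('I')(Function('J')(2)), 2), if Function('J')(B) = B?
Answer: 0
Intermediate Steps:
Function('I')(L) = 0
Pow(Function('I')(Function('J')(2)), 2) = Pow(0, 2) = 0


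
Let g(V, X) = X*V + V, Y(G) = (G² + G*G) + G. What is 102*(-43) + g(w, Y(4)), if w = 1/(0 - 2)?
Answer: -8809/2 ≈ -4404.5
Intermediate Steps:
Y(G) = G + 2*G² (Y(G) = (G² + G²) + G = 2*G² + G = G + 2*G²)
w = -½ (w = 1/(-2) = -½ ≈ -0.50000)
g(V, X) = V + V*X (g(V, X) = V*X + V = V + V*X)
102*(-43) + g(w, Y(4)) = 102*(-43) - (1 + 4*(1 + 2*4))/2 = -4386 - (1 + 4*(1 + 8))/2 = -4386 - (1 + 4*9)/2 = -4386 - (1 + 36)/2 = -4386 - ½*37 = -4386 - 37/2 = -8809/2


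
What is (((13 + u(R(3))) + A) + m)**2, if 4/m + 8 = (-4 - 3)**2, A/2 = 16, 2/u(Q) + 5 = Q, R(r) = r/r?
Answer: 13373649/6724 ≈ 1988.9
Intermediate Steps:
R(r) = 1
u(Q) = 2/(-5 + Q)
A = 32 (A = 2*16 = 32)
m = 4/41 (m = 4/(-8 + (-4 - 3)**2) = 4/(-8 + (-7)**2) = 4/(-8 + 49) = 4/41 ≈ 0.097561)
(((13 + u(R(3))) + A) + m)**2 = (((13 + 2/(-5 + 1)) + 32) + 4/41)**2 = (((13 + 2/(-4)) + 32) + 4/41)**2 = (((13 + 2*(-1/4)) + 32) + 4/41)**2 = (((13 - 1/2) + 32) + 4/41)**2 = ((25/2 + 32) + 4/41)**2 = (89/2 + 4/41)**2 = (3657/82)**2 = 13373649/6724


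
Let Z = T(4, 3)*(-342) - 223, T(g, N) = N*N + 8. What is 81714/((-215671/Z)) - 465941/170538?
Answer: 84027170489473/36780100998 ≈ 2284.6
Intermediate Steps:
T(g, N) = 8 + N² (T(g, N) = N² + 8 = 8 + N²)
Z = -6037 (Z = (8 + 3²)*(-342) - 223 = (8 + 9)*(-342) - 223 = 17*(-342) - 223 = -5814 - 223 = -6037)
81714/((-215671/Z)) - 465941/170538 = 81714/((-215671/(-6037))) - 465941/170538 = 81714/((-215671*(-1/6037))) - 465941*1/170538 = 81714/(215671/6037) - 465941/170538 = 81714*(6037/215671) - 465941/170538 = 493307418/215671 - 465941/170538 = 84027170489473/36780100998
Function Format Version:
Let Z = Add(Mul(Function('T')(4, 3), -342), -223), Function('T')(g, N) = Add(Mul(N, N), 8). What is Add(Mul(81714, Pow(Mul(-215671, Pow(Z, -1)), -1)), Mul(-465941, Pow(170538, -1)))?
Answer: Rational(84027170489473, 36780100998) ≈ 2284.6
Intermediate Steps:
Function('T')(g, N) = Add(8, Pow(N, 2)) (Function('T')(g, N) = Add(Pow(N, 2), 8) = Add(8, Pow(N, 2)))
Z = -6037 (Z = Add(Mul(Add(8, Pow(3, 2)), -342), -223) = Add(Mul(Add(8, 9), -342), -223) = Add(Mul(17, -342), -223) = Add(-5814, -223) = -6037)
Add(Mul(81714, Pow(Mul(-215671, Pow(Z, -1)), -1)), Mul(-465941, Pow(170538, -1))) = Add(Mul(81714, Pow(Mul(-215671, Pow(-6037, -1)), -1)), Mul(-465941, Pow(170538, -1))) = Add(Mul(81714, Pow(Mul(-215671, Rational(-1, 6037)), -1)), Mul(-465941, Rational(1, 170538))) = Add(Mul(81714, Pow(Rational(215671, 6037), -1)), Rational(-465941, 170538)) = Add(Mul(81714, Rational(6037, 215671)), Rational(-465941, 170538)) = Add(Rational(493307418, 215671), Rational(-465941, 170538)) = Rational(84027170489473, 36780100998)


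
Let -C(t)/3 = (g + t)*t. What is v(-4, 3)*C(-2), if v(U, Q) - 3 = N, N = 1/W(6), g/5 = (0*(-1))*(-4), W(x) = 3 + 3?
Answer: -38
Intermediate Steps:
W(x) = 6
g = 0 (g = 5*((0*(-1))*(-4)) = 5*(0*(-4)) = 5*0 = 0)
N = 1/6 ≈ 0.16667
v(U, Q) = 19/6 (v(U, Q) = 3 + 1/6 = 19/6)
C(t) = -3*t**2 (C(t) = -3*(0 + t)*t = -3*t*t = -3*t**2)
v(-4, 3)*C(-2) = 19*(-3*(-2)**2)/6 = 19*(-3*4)/6 = (19/6)*(-12) = -38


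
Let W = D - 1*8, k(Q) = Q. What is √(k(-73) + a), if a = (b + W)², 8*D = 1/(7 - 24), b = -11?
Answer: √5332017/136 ≈ 16.979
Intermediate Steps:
D = -1/136 (D = 1/(8*(7 - 24)) = (⅛)/(-17) = (⅛)*(-1/17) = -1/136 ≈ -0.0073529)
W = -1089/136 (W = -1/136 - 1*8 = -1/136 - 8 = -1089/136 ≈ -8.0074)
a = 6682225/18496 (a = (-11 - 1089/136)² = (-2585/136)² = 6682225/18496 ≈ 361.28)
√(k(-73) + a) = √(-73 + 6682225/18496) = √(5332017/18496) = √5332017/136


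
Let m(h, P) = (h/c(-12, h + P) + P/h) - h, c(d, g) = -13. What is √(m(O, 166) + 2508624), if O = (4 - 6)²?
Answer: √1695854966/26 ≈ 1583.9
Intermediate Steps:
O = 4 (O = (-2)² = 4)
m(h, P) = -14*h/13 + P/h (m(h, P) = (h/(-13) + P/h) - h = (h*(-1/13) + P/h) - h = (-h/13 + P/h) - h = -14*h/13 + P/h)
√(m(O, 166) + 2508624) = √((-14/13*4 + 166/4) + 2508624) = √((-56/13 + 166*(¼)) + 2508624) = √((-56/13 + 83/2) + 2508624) = √(967/26 + 2508624) = √(65225191/26) = √1695854966/26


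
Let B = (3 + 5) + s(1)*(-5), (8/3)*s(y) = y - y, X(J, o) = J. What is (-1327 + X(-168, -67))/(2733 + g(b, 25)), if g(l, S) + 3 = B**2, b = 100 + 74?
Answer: -1495/2794 ≈ -0.53508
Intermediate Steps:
s(y) = 0 (s(y) = 3*(y - y)/8 = (3/8)*0 = 0)
B = 8 (B = (3 + 5) + 0*(-5) = 8 + 0 = 8)
b = 174
g(l, S) = 61 (g(l, S) = -3 + 8**2 = -3 + 64 = 61)
(-1327 + X(-168, -67))/(2733 + g(b, 25)) = (-1327 - 168)/(2733 + 61) = -1495/2794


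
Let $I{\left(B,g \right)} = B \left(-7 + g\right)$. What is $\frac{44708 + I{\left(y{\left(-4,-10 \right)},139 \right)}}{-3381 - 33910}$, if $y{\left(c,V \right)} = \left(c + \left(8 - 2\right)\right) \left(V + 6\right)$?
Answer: $- \frac{43652}{37291} \approx -1.1706$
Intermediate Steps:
$y{\left(c,V \right)} = \left(6 + V\right) \left(6 + c\right)$ ($y{\left(c,V \right)} = \left(c + \left(8 - 2\right)\right) \left(6 + V\right) = \left(c + 6\right) \left(6 + V\right) = \left(6 + c\right) \left(6 + V\right) = \left(6 + V\right) \left(6 + c\right)$)
$\frac{44708 + I{\left(y{\left(-4,-10 \right)},139 \right)}}{-3381 - 33910} = \frac{44708 + \left(36 + 6 \left(-10\right) + 6 \left(-4\right) - -40\right) \left(-7 + 139\right)}{-3381 - 33910} = \frac{44708 + \left(36 - 60 - 24 + 40\right) 132}{-37291} = \left(44708 - 1056\right) \left(- \frac{1}{37291}\right) = 43652 \left(- \frac{1}{37291}\right) = - \frac{43652}{37291}$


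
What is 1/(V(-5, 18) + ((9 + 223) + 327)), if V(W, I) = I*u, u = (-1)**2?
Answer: 1/577 ≈ 0.0017331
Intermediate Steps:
u = 1
V(W, I) = I (V(W, I) = I*1 = I)
1/(V(-5, 18) + ((9 + 223) + 327)) = 1/(18 + ((9 + 223) + 327)) = 1/(18 + (232 + 327)) = 1/(18 + 559) = 1/577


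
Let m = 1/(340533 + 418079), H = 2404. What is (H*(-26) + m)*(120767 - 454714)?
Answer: 15834525942222309/758612 ≈ 2.0873e+10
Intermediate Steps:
m = 1/758612 ≈ 1.3182e-6
(H*(-26) + m)*(120767 - 454714) = (2404*(-26) + 1/758612)*(120767 - 454714) = (-62504 + 1/758612)*(-333947) = -47416284447/758612*(-333947) = 15834525942222309/758612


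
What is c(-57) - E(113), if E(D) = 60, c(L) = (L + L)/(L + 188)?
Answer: -7974/131 ≈ -60.870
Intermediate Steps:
c(L) = 2*L/(188 + L) (c(L) = (2*L)/(188 + L) = 2*L/(188 + L))
c(-57) - E(113) = 2*(-57)/(188 - 57) - 1*60 = 2*(-57)/131 - 60 = 2*(-57)*(1/131) - 60 = -114/131 - 60 = -7974/131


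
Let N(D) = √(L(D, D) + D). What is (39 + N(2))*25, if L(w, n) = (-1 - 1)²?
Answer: 975 + 25*√6 ≈ 1036.2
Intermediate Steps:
L(w, n) = 4 (L(w, n) = (-2)² = 4)
N(D) = √(4 + D)
(39 + N(2))*25 = (39 + √(4 + 2))*25 = (39 + √6)*25 = 975 + 25*√6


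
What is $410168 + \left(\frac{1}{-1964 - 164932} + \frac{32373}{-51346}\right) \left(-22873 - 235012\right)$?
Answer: $\frac{2454128621780989}{4284721008} \approx 5.7276 \cdot 10^{5}$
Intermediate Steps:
$410168 + \left(\frac{1}{-1964 - 164932} + \frac{32373}{-51346}\right) \left(-22873 - 235012\right) = 410168 + \left(\frac{1}{-166896} + 32373 \left(- \frac{1}{51346}\right)\right) \left(-257885\right) = 410168 + \left(- \frac{1}{166896} - \frac{32373}{51346}\right) \left(-257885\right) = 410168 - - \frac{696673175371645}{4284721008} = 410168 + \frac{696673175371645}{4284721008} = \frac{2454128621780989}{4284721008}$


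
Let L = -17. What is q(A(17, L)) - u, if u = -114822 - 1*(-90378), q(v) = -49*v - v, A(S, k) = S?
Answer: 23594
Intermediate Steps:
q(v) = -50*v
u = -24444 (u = -114822 + 90378 = -24444)
q(A(17, L)) - u = -50*17 - 1*(-24444) = -850 + 24444 = 23594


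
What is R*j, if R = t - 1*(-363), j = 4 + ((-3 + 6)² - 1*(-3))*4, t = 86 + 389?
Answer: 43576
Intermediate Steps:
t = 475
j = 52 (j = 4 + (3² + 3)*4 = 4 + (9 + 3)*4 = 4 + 12*4 = 4 + 48 = 52)
R = 838 (R = 475 - 1*(-363) = 475 + 363 = 838)
R*j = 838*52 = 43576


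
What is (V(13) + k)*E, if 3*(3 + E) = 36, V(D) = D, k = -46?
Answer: -297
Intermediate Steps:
E = 9 (E = -3 + (1/3)*36 = -3 + 12 = 9)
(V(13) + k)*E = (13 - 46)*9 = -33*9 = -297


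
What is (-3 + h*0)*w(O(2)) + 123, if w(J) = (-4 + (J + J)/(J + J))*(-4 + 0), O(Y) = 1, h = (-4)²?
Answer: 87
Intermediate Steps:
h = 16
w(J) = 12 (w(J) = (-4 + (2*J)/((2*J)))*(-4) = (-4 + (2*J)*(1/(2*J)))*(-4) = (-4 + 1)*(-4) = -3*(-4) = 12)
(-3 + h*0)*w(O(2)) + 123 = (-3 + 16*0)*12 + 123 = (-3 + 0)*12 + 123 = -3*12 + 123 = -36 + 123 = 87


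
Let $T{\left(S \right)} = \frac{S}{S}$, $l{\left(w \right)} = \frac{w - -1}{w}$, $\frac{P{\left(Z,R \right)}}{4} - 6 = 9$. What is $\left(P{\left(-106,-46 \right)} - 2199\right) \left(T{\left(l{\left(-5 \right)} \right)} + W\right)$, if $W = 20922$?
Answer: $-44754297$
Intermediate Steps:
$P{\left(Z,R \right)} = 60$ ($P{\left(Z,R \right)} = 24 + 4 \cdot 9 = 24 + 36 = 60$)
$l{\left(w \right)} = \frac{1 + w}{w}$ ($l{\left(w \right)} = \frac{w + 1}{w} = \frac{1 + w}{w}$)
$T{\left(S \right)} = 1$
$\left(P{\left(-106,-46 \right)} - 2199\right) \left(T{\left(l{\left(-5 \right)} \right)} + W\right) = \left(60 - 2199\right) \left(1 + 20922\right) = \left(-2139\right) 20923 = -44754297$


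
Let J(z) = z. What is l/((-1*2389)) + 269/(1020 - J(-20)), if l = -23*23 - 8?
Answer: 1201121/2484560 ≈ 0.48343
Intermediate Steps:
l = -537 (l = -529 - 8 = -537)
l/((-1*2389)) + 269/(1020 - J(-20)) = -537/((-1*2389)) + 269/(1020 - 1*(-20)) = -537/(-2389) + 269/(1020 + 20) = -537*(-1/2389) + 269/1040 = 537/2389 + 269*(1/1040) = 537/2389 + 269/1040 = 1201121/2484560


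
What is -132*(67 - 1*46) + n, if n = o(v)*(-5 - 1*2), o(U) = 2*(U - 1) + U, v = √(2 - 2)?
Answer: -2758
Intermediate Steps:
v = 0 (v = √0 = 0)
o(U) = -2 + 3*U (o(U) = 2*(-1 + U) + U = (-2 + 2*U) + U = -2 + 3*U)
n = 14 (n = (-2 + 3*0)*(-5 - 1*2) = (-2 + 0)*(-5 - 2) = -2*(-7) = 14)
-132*(67 - 1*46) + n = -132*(67 - 1*46) + 14 = -132*(67 - 46) + 14 = -132*21 + 14 = -2772 + 14 = -2758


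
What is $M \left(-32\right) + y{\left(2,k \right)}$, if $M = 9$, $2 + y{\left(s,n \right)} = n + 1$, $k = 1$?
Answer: $-288$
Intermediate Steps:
$y{\left(s,n \right)} = -1 + n$ ($y{\left(s,n \right)} = -2 + \left(n + 1\right) = -2 + \left(1 + n\right) = -1 + n$)
$M \left(-32\right) + y{\left(2,k \right)} = 9 \left(-32\right) + \left(-1 + 1\right) = -288 + 0 = -288$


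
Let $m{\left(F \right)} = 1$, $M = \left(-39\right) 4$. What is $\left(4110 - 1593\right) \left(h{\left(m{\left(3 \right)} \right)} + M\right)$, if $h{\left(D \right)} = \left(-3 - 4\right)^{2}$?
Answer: $-269319$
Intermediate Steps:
$M = -156$
$h{\left(D \right)} = 49$ ($h{\left(D \right)} = \left(-7\right)^{2} = 49$)
$\left(4110 - 1593\right) \left(h{\left(m{\left(3 \right)} \right)} + M\right) = \left(4110 - 1593\right) \left(49 - 156\right) = 2517 \left(-107\right) = -269319$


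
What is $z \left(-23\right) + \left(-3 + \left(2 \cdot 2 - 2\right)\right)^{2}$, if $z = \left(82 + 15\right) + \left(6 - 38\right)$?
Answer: $-1494$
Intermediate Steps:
$z = 65$ ($z = 97 + \left(6 - 38\right) = 97 - 32 = 65$)
$z \left(-23\right) + \left(-3 + \left(2 \cdot 2 - 2\right)\right)^{2} = 65 \left(-23\right) + \left(-3 + \left(2 \cdot 2 - 2\right)\right)^{2} = -1495 + \left(-3 + \left(4 - 2\right)\right)^{2} = -1495 + \left(-3 + 2\right)^{2} = -1495 + \left(-1\right)^{2} = -1495 + 1 = -1494$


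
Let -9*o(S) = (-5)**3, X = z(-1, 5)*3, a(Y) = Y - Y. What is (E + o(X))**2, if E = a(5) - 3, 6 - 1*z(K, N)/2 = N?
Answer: 9604/81 ≈ 118.57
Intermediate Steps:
a(Y) = 0
z(K, N) = 12 - 2*N
E = -3 (E = 0 - 3 = -3)
X = 6 (X = (12 - 2*5)*3 = (12 - 10)*3 = 2*3 = 6)
o(S) = 125/9 (o(S) = -1/9*(-5)**3 = -1/9*(-125) = 125/9)
(E + o(X))**2 = (-3 + 125/9)**2 = (98/9)**2 = 9604/81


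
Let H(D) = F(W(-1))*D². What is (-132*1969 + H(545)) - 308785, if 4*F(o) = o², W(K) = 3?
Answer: 398453/4 ≈ 99613.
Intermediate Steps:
F(o) = o²/4
H(D) = 9*D²/4 (H(D) = ((¼)*3²)*D² = ((¼)*9)*D² = 9*D²/4)
(-132*1969 + H(545)) - 308785 = (-132*1969 + (9/4)*545²) - 308785 = (-259908 + (9/4)*297025) - 308785 = (-259908 + 2673225/4) - 308785 = 1633593/4 - 308785 = 398453/4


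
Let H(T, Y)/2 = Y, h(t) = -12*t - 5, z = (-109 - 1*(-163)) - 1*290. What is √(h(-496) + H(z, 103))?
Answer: √6153 ≈ 78.441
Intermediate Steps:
z = -236 (z = (-109 + 163) - 290 = 54 - 290 = -236)
h(t) = -5 - 12*t
H(T, Y) = 2*Y
√(h(-496) + H(z, 103)) = √((-5 - 12*(-496)) + 2*103) = √((-5 + 5952) + 206) = √(5947 + 206) = √6153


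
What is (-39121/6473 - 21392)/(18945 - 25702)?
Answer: 138509537/43738061 ≈ 3.1668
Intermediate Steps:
(-39121/6473 - 21392)/(18945 - 25702) = (-39121*1/6473 - 21392)/(-6757) = (-39121/6473 - 21392)*(-1/6757) = -138509537/6473*(-1/6757) = 138509537/43738061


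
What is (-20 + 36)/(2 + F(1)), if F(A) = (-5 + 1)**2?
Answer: 8/9 ≈ 0.88889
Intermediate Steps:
F(A) = 16 (F(A) = (-4)**2 = 16)
(-20 + 36)/(2 + F(1)) = (-20 + 36)/(2 + 16) = 16/18 = 16*(1/18) = 8/9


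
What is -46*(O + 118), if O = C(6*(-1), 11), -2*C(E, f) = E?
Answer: -5566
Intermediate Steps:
C(E, f) = -E/2
O = 3 (O = -3*(-1) = -½*(-6) = 3)
-46*(O + 118) = -46*(3 + 118) = -46*121 = -5566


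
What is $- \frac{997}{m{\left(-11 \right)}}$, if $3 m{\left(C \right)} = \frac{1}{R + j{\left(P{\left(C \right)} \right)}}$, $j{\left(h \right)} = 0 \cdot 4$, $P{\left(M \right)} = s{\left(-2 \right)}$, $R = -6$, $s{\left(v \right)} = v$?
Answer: $17946$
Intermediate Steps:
$P{\left(M \right)} = -2$
$j{\left(h \right)} = 0$
$m{\left(C \right)} = - \frac{1}{18}$ ($m{\left(C \right)} = \frac{1}{3 \left(-6 + 0\right)} = \frac{1}{3 \left(-6\right)} = \frac{1}{3} \left(- \frac{1}{6}\right) = - \frac{1}{18}$)
$- \frac{997}{m{\left(-11 \right)}} = - \frac{997}{- \frac{1}{18}} = \left(-997\right) \left(-18\right) = 17946$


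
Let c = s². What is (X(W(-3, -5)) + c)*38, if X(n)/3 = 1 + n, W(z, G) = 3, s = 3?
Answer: 798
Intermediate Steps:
c = 9 (c = 3² = 9)
X(n) = 3 + 3*n (X(n) = 3*(1 + n) = 3 + 3*n)
(X(W(-3, -5)) + c)*38 = ((3 + 3*3) + 9)*38 = ((3 + 9) + 9)*38 = (12 + 9)*38 = 21*38 = 798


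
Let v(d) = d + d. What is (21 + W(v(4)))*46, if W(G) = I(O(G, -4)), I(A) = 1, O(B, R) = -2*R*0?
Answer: 1012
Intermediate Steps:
O(B, R) = 0
v(d) = 2*d
W(G) = 1
(21 + W(v(4)))*46 = (21 + 1)*46 = 22*46 = 1012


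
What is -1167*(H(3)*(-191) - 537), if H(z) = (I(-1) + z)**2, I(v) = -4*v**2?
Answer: 849576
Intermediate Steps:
H(z) = (-4 + z)**2 (H(z) = (-4*(-1)**2 + z)**2 = (-4*1 + z)**2 = (-4 + z)**2)
-1167*(H(3)*(-191) - 537) = -1167*((-4 + 3)**2*(-191) - 537) = -1167*((-1)**2*(-191) - 537) = -1167*(1*(-191) - 537) = -1167*(-191 - 537) = -1167*(-728) = 849576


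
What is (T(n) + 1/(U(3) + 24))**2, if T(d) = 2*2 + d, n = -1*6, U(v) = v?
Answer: 2809/729 ≈ 3.8532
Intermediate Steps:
n = -6
T(d) = 4 + d
(T(n) + 1/(U(3) + 24))**2 = ((4 - 6) + 1/(3 + 24))**2 = (-2 + 1/27)**2 = (-53/27)**2 = 2809/729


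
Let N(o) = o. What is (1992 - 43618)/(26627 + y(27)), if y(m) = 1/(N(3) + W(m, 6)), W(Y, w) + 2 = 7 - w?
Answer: -83252/53255 ≈ -1.5633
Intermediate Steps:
W(Y, w) = 5 - w (W(Y, w) = -2 + (7 - w) = 5 - w)
y(m) = ½ (y(m) = 1/(3 + (5 - 1*6)) = 1/(3 + (5 - 6)) = 1/(3 - 1) = 1/2 = ½)
(1992 - 43618)/(26627 + y(27)) = (1992 - 43618)/(26627 + ½) = -41626/53255/2 = -41626*2/53255 = -83252/53255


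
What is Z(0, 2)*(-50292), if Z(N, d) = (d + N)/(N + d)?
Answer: -50292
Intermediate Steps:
Z(N, d) = 1 (Z(N, d) = (N + d)/(N + d) = 1)
Z(0, 2)*(-50292) = 1*(-50292) = -50292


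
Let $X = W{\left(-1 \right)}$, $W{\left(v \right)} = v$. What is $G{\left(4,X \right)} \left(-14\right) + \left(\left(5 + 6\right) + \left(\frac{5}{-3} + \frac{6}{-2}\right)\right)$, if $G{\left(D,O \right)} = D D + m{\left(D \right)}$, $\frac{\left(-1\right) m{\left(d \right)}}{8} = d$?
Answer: $\frac{691}{3} \approx 230.33$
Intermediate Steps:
$X = -1$
$m{\left(d \right)} = - 8 d$
$G{\left(D,O \right)} = D^{2} - 8 D$ ($G{\left(D,O \right)} = D D - 8 D = D^{2} - 8 D$)
$G{\left(4,X \right)} \left(-14\right) + \left(\left(5 + 6\right) + \left(\frac{5}{-3} + \frac{6}{-2}\right)\right) = 4 \left(-8 + 4\right) \left(-14\right) + \left(\left(5 + 6\right) + \left(\frac{5}{-3} + \frac{6}{-2}\right)\right) = 4 \left(-4\right) \left(-14\right) + \left(11 + \left(5 \left(- \frac{1}{3}\right) + 6 \left(- \frac{1}{2}\right)\right)\right) = \left(-16\right) \left(-14\right) + \left(11 - \frac{14}{3}\right) = 224 + \left(11 - \frac{14}{3}\right) = 224 + \frac{19}{3} = \frac{691}{3}$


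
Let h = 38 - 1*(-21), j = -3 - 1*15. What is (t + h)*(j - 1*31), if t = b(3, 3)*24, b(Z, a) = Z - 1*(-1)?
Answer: -7595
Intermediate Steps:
b(Z, a) = 1 + Z (b(Z, a) = Z + 1 = 1 + Z)
j = -18 (j = -3 - 15 = -18)
t = 96 (t = (1 + 3)*24 = 4*24 = 96)
h = 59 (h = 38 + 21 = 59)
(t + h)*(j - 1*31) = (96 + 59)*(-18 - 1*31) = 155*(-18 - 31) = 155*(-49) = -7595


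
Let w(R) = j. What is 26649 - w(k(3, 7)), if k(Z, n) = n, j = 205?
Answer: 26444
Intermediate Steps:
w(R) = 205
26649 - w(k(3, 7)) = 26649 - 1*205 = 26649 - 205 = 26444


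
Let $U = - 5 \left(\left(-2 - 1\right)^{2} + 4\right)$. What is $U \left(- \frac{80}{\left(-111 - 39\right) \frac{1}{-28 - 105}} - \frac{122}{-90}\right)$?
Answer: $\frac{40703}{9} \approx 4522.6$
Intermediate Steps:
$U = -65$ ($U = - 5 \left(\left(-3\right)^{2} + 4\right) = - 5 \left(9 + 4\right) = \left(-5\right) 13 = -65$)
$U \left(- \frac{80}{\left(-111 - 39\right) \frac{1}{-28 - 105}} - \frac{122}{-90}\right) = - 65 \left(- \frac{80}{\left(-111 - 39\right) \frac{1}{-28 - 105}} - \frac{122}{-90}\right) = - 65 \left(- \frac{80}{\left(-150\right) \frac{1}{-133}} - - \frac{61}{45}\right) = - 65 \left(- \frac{80}{\left(-150\right) \left(- \frac{1}{133}\right)} + \frac{61}{45}\right) = - 65 \left(- \frac{80}{\frac{150}{133}} + \frac{61}{45}\right) = - 65 \left(\left(-80\right) \frac{133}{150} + \frac{61}{45}\right) = - 65 \left(- \frac{1064}{15} + \frac{61}{45}\right) = \left(-65\right) \left(- \frac{3131}{45}\right) = \frac{40703}{9}$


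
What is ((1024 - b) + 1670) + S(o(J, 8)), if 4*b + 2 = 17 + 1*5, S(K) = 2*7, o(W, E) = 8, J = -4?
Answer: 2703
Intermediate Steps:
S(K) = 14
b = 5 (b = -½ + (17 + 1*5)/4 = -½ + (17 + 5)/4 = -½ + (¼)*22 = -½ + 11/2 = 5)
((1024 - b) + 1670) + S(o(J, 8)) = ((1024 - 1*5) + 1670) + 14 = ((1024 - 5) + 1670) + 14 = (1019 + 1670) + 14 = 2689 + 14 = 2703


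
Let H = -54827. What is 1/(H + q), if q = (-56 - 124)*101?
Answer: -1/73007 ≈ -1.3697e-5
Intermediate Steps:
q = -18180 (q = -180*101 = -18180)
1/(H + q) = 1/(-54827 - 18180) = 1/(-73007) = -1/73007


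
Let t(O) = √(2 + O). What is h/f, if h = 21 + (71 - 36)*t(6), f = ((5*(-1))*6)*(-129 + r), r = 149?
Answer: -7/200 - 7*√2/60 ≈ -0.19999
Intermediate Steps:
f = -600 (f = ((5*(-1))*6)*(-129 + 149) = -5*6*20 = -30*20 = -600)
h = 21 + 70*√2 (h = 21 + (71 - 36)*√(2 + 6) = 21 + 35*√8 = 21 + 35*(2*√2) = 21 + 70*√2 ≈ 119.99)
h/f = (21 + 70*√2)/(-600) = (21 + 70*√2)*(-1/600) = -7/200 - 7*√2/60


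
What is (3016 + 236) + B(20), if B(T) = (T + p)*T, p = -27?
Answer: 3112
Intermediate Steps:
B(T) = T*(-27 + T) (B(T) = (T - 27)*T = (-27 + T)*T = T*(-27 + T))
(3016 + 236) + B(20) = (3016 + 236) + 20*(-27 + 20) = 3252 + 20*(-7) = 3252 - 140 = 3112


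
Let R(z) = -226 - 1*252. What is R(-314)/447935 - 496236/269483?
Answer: -222410285534/120710867605 ≈ -1.8425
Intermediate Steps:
R(z) = -478 (R(z) = -226 - 252 = -478)
R(-314)/447935 - 496236/269483 = -478/447935 - 496236/269483 = -222410285534/120710867605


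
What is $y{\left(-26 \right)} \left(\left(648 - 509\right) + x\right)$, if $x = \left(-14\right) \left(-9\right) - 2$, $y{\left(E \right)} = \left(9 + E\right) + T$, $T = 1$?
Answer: $-4208$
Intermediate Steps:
$y{\left(E \right)} = 10 + E$ ($y{\left(E \right)} = \left(9 + E\right) + 1 = 10 + E$)
$x = 124$ ($x = 126 - 2 = 124$)
$y{\left(-26 \right)} \left(\left(648 - 509\right) + x\right) = \left(10 - 26\right) \left(\left(648 - 509\right) + 124\right) = - 16 \left(139 + 124\right) = \left(-16\right) 263 = -4208$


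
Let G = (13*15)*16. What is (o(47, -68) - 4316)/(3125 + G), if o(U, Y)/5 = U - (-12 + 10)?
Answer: -4071/6245 ≈ -0.65188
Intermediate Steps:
o(U, Y) = 10 + 5*U (o(U, Y) = 5*(U - (-12 + 10)) = 5*(U - 1*(-2)) = 5*(U + 2) = 5*(2 + U) = 10 + 5*U)
G = 3120 (G = 195*16 = 3120)
(o(47, -68) - 4316)/(3125 + G) = ((10 + 5*47) - 4316)/(3125 + 3120) = ((10 + 235) - 4316)/6245 = (245 - 4316)*(1/6245) = -4071*1/6245 = -4071/6245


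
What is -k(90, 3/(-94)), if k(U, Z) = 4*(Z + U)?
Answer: -16914/47 ≈ -359.87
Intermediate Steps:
k(U, Z) = 4*U + 4*Z (k(U, Z) = 4*(U + Z) = 4*U + 4*Z)
-k(90, 3/(-94)) = -(4*90 + 4*(3/(-94))) = -(360 + 4*(3*(-1/94))) = -(360 + 4*(-3/94)) = -(360 - 6/47) = -1*16914/47 = -16914/47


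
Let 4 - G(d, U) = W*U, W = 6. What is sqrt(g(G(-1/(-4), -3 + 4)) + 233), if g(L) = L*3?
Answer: sqrt(227) ≈ 15.067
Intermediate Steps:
G(d, U) = 4 - 6*U
g(L) = 3*L
sqrt(g(G(-1/(-4), -3 + 4)) + 233) = sqrt(3*(4 - 6*(-3 + 4)) + 233) = sqrt(3*(4 - 6*1) + 233) = sqrt(3*(4 - 6) + 233) = sqrt(3*(-2) + 233) = sqrt(-6 + 233) = sqrt(227)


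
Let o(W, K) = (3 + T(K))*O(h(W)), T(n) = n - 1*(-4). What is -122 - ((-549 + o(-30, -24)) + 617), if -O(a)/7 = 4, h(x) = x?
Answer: -666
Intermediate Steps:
T(n) = 4 + n (T(n) = n + 4 = 4 + n)
O(a) = -28 (O(a) = -7*4 = -28)
o(W, K) = -196 - 28*K (o(W, K) = (3 + (4 + K))*(-28) = (7 + K)*(-28) = -196 - 28*K)
-122 - ((-549 + o(-30, -24)) + 617) = -122 - ((-549 + (-196 - 28*(-24))) + 617) = -122 - ((-549 + (-196 + 672)) + 617) = -122 - ((-549 + 476) + 617) = -122 - (-73 + 617) = -122 - 1*544 = -122 - 544 = -666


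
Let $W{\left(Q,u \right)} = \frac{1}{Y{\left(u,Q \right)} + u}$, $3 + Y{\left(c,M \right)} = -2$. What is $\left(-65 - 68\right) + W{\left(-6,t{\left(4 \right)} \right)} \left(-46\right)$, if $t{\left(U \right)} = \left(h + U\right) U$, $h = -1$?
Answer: $- \frac{977}{7} \approx -139.57$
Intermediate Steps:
$Y{\left(c,M \right)} = -5$ ($Y{\left(c,M \right)} = -3 - 2 = -5$)
$t{\left(U \right)} = U \left(-1 + U\right)$ ($t{\left(U \right)} = \left(-1 + U\right) U = U \left(-1 + U\right)$)
$W{\left(Q,u \right)} = \frac{1}{-5 + u}$
$\left(-65 - 68\right) + W{\left(-6,t{\left(4 \right)} \right)} \left(-46\right) = \left(-65 - 68\right) + \frac{1}{-5 + 4 \left(-1 + 4\right)} \left(-46\right) = -133 + \frac{1}{-5 + 4 \cdot 3} \left(-46\right) = -133 + \frac{1}{-5 + 12} \left(-46\right) = -133 + \frac{1}{7} \left(-46\right) = -133 - \frac{46}{7} = - \frac{977}{7}$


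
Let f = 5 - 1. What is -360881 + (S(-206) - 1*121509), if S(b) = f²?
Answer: -482374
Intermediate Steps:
f = 4
S(b) = 16 (S(b) = 4² = 16)
-360881 + (S(-206) - 1*121509) = -360881 + (16 - 1*121509) = -360881 + (16 - 121509) = -360881 - 121493 = -482374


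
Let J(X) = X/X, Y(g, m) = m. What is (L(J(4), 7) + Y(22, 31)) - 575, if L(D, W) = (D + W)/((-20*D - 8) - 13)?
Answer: -22312/41 ≈ -544.20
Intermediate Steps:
J(X) = 1
L(D, W) = (D + W)/(-21 - 20*D) (L(D, W) = (D + W)/((-8 - 20*D) - 13) = (D + W)/(-21 - 20*D))
(L(J(4), 7) + Y(22, 31)) - 575 = ((-1*1 - 1*7)/(21 + 20*1) + 31) - 575 = ((-1 - 7)/(21 + 20) + 31) - 575 = (-8/41 + 31) - 575 = 1263/41 - 575 = -22312/41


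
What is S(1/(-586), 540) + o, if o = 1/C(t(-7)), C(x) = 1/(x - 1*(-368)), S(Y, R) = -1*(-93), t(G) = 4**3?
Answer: 525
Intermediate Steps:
t(G) = 64
S(Y, R) = 93
C(x) = 1/(368 + x) (C(x) = 1/(x + 368) = 1/(368 + x))
o = 432 (o = 1/(1/(368 + 64)) = 1/(1/432) = 432)
S(1/(-586), 540) + o = 93 + 432 = 525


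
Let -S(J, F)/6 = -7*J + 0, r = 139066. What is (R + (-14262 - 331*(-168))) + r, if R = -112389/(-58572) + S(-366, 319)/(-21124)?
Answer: 18601876565363/103106244 ≈ 1.8041e+5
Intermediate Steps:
S(J, F) = 42*J (S(J, F) = -6*(-7*J + 0) = -(-42)*J = 42*J)
R = 272872835/103106244 (R = -112389/(-58572) + (42*(-366))/(-21124) = -112389*(-1/58572) - 15372*(-1/21124) = 37463/19524 + 3843/5281 = 272872835/103106244 ≈ 2.6465)
(R + (-14262 - 331*(-168))) + r = (272872835/103106244 + (-14262 - 331*(-168))) + 139066 = (272872835/103106244 + (-14262 - 1*(-55608))) + 139066 = (272872835/103106244 + (-14262 + 55608)) + 139066 = (272872835/103106244 + 41346) + 139066 = 4263303637259/103106244 + 139066 = 18601876565363/103106244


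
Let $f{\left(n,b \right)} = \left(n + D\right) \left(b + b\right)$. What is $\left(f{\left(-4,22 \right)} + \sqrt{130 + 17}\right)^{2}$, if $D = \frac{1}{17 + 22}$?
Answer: $\frac{46735987}{1521} - \frac{95480 \sqrt{3}}{39} \approx 26487.0$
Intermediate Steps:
$D = \frac{1}{39} \approx 0.025641$
$f{\left(n,b \right)} = 2 b \left(\frac{1}{39} + n\right)$ ($f{\left(n,b \right)} = \left(n + \frac{1}{39}\right) \left(b + b\right) = \left(\frac{1}{39} + n\right) 2 b = 2 b \left(\frac{1}{39} + n\right)$)
$\left(f{\left(-4,22 \right)} + \sqrt{130 + 17}\right)^{2} = \left(\frac{2}{39} \cdot 22 \left(1 + 39 \left(-4\right)\right) + \sqrt{130 + 17}\right)^{2} = \left(\frac{2}{39} \cdot 22 \left(1 - 156\right) + \sqrt{147}\right)^{2} = \left(\frac{2}{39} \cdot 22 \left(-155\right) + 7 \sqrt{3}\right)^{2} = \left(- \frac{6820}{39} + 7 \sqrt{3}\right)^{2}$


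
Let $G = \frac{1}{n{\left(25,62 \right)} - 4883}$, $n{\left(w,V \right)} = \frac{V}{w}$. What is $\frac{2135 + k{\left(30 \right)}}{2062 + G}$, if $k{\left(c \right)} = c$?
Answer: $\frac{264158145}{251590781} \approx 1.05$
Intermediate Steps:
$G = - \frac{25}{122013}$ ($G = \frac{1}{\frac{62}{25} - 4883} = \frac{1}{- \frac{122013}{25}} = - \frac{25}{122013} \approx -0.0002049$)
$\frac{2135 + k{\left(30 \right)}}{2062 + G} = \frac{2135 + 30}{2062 - \frac{25}{122013}} = \frac{2165}{\frac{251590781}{122013}} = 2165 \cdot \frac{122013}{251590781} = \frac{264158145}{251590781}$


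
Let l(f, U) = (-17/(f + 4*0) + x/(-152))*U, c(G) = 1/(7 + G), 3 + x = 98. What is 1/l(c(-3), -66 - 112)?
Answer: 4/48861 ≈ 8.1865e-5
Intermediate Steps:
x = 95 (x = -3 + 98 = 95)
l(f, U) = U*(-5/8 - 17/f) (l(f, U) = (-17/(f + 4*0) + 95/(-152))*U = (-17/(f + 0) + 95*(-1/152))*U = (-17/f - 5/8)*U = (-5/8 - 17/f)*U = U*(-5/8 - 17/f))
1/l(c(-3), -66 - 112) = 1/(-(-66 - 112)*(136 + 5/(7 - 3))/(8*(1/(7 - 3)))) = 1/(-⅛*(-178)*(136 + 5/4)/1/4) = 1/(-⅛*(-178)*(136 + 5*(¼))/¼) = 1/(-⅛*(-178)*4*(136 + 5/4)) = 1/(-⅛*(-178)*4*549/4) = 1/(48861/4) = 4/48861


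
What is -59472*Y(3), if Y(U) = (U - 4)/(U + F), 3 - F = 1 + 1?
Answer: 14868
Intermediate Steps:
F = 1 (F = 3 - (1 + 1) = 3 - 1*2 = 3 - 2 = 1)
Y(U) = (-4 + U)/(1 + U) (Y(U) = (U - 4)/(U + 1) = (-4 + U)/(1 + U))
-59472*Y(3) = -59472*(-4 + 3)/(1 + 3) = -59472*(-1)/4 = -14868*(-1) = -59472*(-¼) = 14868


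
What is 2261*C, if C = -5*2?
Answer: -22610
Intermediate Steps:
C = -10
2261*C = 2261*(-10) = -22610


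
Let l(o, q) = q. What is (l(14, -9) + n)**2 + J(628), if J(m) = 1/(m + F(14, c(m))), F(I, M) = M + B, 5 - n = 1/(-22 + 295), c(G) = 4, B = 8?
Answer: 764649889/47698560 ≈ 16.031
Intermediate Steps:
n = 1364/273 (n = 5 - 1/(-22 + 295) = 5 - 1/273 = 1364/273 ≈ 4.9963)
F(I, M) = 8 + M (F(I, M) = M + 8 = 8 + M)
J(m) = 1/(12 + m) (J(m) = 1/(m + (8 + 4)) = 1/(m + 12) = 1/(12 + m))
(l(14, -9) + n)**2 + J(628) = (-9 + 1364/273)**2 + 1/(12 + 628) = (-1093/273)**2 + 1/640 = 1194649/74529 + 1/640 = 764649889/47698560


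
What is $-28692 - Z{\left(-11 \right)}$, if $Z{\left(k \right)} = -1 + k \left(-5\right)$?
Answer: $-28746$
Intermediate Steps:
$Z{\left(k \right)} = -1 - 5 k$
$-28692 - Z{\left(-11 \right)} = -28692 - \left(-1 - -55\right) = -28692 - \left(-1 + 55\right) = -28692 - 54 = -28746$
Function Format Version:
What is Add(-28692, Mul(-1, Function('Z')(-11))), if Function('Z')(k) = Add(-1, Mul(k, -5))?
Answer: -28746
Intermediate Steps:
Function('Z')(k) = Add(-1, Mul(-5, k))
Add(-28692, Mul(-1, Function('Z')(-11))) = Add(-28692, Mul(-1, Add(-1, Mul(-5, -11)))) = Add(-28692, Mul(-1, Add(-1, 55))) = Add(-28692, Mul(-1, 54)) = Add(-28692, -54) = -28746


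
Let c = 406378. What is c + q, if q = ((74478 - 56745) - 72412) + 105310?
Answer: 457009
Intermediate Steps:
q = 50631 (q = (17733 - 72412) + 105310 = -54679 + 105310 = 50631)
c + q = 406378 + 50631 = 457009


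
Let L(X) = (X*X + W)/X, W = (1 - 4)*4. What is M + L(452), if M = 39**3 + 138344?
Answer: 22386992/113 ≈ 1.9812e+5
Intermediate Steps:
W = -12 (W = -3*4 = -12)
M = 197663 (M = 59319 + 138344 = 197663)
L(X) = (-12 + X**2)/X (L(X) = (X*X - 12)/X = (X**2 - 12)/X = (-12 + X**2)/X)
M + L(452) = 197663 + (452 - 12/452) = 197663 + (452 - 12*1/452) = 197663 + (452 - 3/113) = 197663 + 51073/113 = 22386992/113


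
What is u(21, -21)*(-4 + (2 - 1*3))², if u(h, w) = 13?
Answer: 325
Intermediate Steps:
u(21, -21)*(-4 + (2 - 1*3))² = 13*(-4 + (2 - 1*3))² = 13*(-4 + (2 - 3))² = 13*(-4 - 1)² = 13*(-5)² = 13*25 = 325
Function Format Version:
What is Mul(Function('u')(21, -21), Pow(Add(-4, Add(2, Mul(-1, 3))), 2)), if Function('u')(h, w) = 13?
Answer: 325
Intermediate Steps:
Mul(Function('u')(21, -21), Pow(Add(-4, Add(2, Mul(-1, 3))), 2)) = Mul(13, Pow(Add(-4, Add(2, Mul(-1, 3))), 2)) = Mul(13, Pow(Add(-4, Add(2, -3)), 2)) = Mul(13, Pow(Add(-4, -1), 2)) = Mul(13, Pow(-5, 2)) = Mul(13, 25) = 325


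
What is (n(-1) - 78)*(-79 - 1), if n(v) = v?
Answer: 6320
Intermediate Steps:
(n(-1) - 78)*(-79 - 1) = (-1 - 78)*(-79 - 1) = -79*(-80) = 6320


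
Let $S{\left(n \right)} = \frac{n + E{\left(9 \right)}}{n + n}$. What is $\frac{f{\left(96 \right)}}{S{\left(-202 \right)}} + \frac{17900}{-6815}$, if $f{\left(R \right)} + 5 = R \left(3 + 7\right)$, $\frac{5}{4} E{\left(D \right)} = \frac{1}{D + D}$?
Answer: $\frac{5907933665}{3096736} \approx 1907.8$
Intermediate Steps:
$E{\left(D \right)} = \frac{2}{5 D}$ ($E{\left(D \right)} = \frac{4}{5 \left(D + D\right)} = \frac{4}{5 \cdot 2 D} = \frac{4 \frac{1}{2 D}}{5} = \frac{2}{5 D}$)
$S{\left(n \right)} = \frac{\frac{2}{45} + n}{2 n}$ ($S{\left(n \right)} = \frac{n + \frac{2}{5 \cdot 9}}{n + n} = \frac{n + \frac{2}{5} \cdot \frac{1}{9}}{2 n} = \left(n + \frac{2}{45}\right) \frac{1}{2 n} = \left(\frac{2}{45} + n\right) \frac{1}{2 n} = \frac{\frac{2}{45} + n}{2 n}$)
$f{\left(R \right)} = -5 + 10 R$ ($f{\left(R \right)} = -5 + R \left(3 + 7\right) = -5 + R 10 = -5 + 10 R$)
$\frac{f{\left(96 \right)}}{S{\left(-202 \right)}} + \frac{17900}{-6815} = \frac{-5 + 10 \cdot 96}{\frac{1}{90} \frac{1}{-202} \left(2 + 45 \left(-202\right)\right)} + \frac{17900}{-6815} = \frac{-5 + 960}{\frac{1}{90} \left(- \frac{1}{202}\right) \left(2 - 9090\right)} + 17900 \left(- \frac{1}{6815}\right) = \frac{955}{\frac{1}{90} \left(- \frac{1}{202}\right) \left(-9088\right)} - \frac{3580}{1363} = \frac{955}{\frac{2272}{4545}} - \frac{3580}{1363} = 955 \cdot \frac{4545}{2272} - \frac{3580}{1363} = \frac{4340475}{2272} - \frac{3580}{1363} = \frac{5907933665}{3096736}$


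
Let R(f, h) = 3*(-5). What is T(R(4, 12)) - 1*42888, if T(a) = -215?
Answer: -43103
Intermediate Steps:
R(f, h) = -15
T(R(4, 12)) - 1*42888 = -215 - 1*42888 = -215 - 42888 = -43103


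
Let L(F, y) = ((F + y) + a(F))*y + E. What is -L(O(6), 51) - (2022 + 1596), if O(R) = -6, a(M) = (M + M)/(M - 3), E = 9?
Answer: -5990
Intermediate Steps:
a(M) = 2*M/(-3 + M) (a(M) = (2*M)/(-3 + M) = 2*M/(-3 + M))
L(F, y) = 9 + y*(F + y + 2*F/(-3 + F)) (L(F, y) = ((F + y) + 2*F/(-3 + F))*y + 9 = (F + y + 2*F/(-3 + F))*y + 9 = y*(F + y + 2*F/(-3 + F)) + 9 = 9 + y*(F + y + 2*F/(-3 + F)))
-L(O(6), 51) - (2022 + 1596) = -((-3 - 6)*(9 + 51² - 6*51) + 2*(-6)*51)/(-3 - 6) - (2022 + 1596) = -(-9*(9 + 2601 - 306) - 612)/(-9) - 1*3618 = -(-1)*(-9*2304 - 612)/9 - 3618 = -(-1)*(-20736 - 612)/9 - 3618 = -(-1)*(-21348)/9 - 3618 = -1*2372 - 3618 = -2372 - 3618 = -5990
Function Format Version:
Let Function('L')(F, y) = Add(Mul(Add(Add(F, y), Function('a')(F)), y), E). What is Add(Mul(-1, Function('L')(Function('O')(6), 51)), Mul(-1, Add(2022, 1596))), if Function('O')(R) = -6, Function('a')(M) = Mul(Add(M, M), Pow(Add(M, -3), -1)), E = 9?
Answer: -5990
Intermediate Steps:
Function('a')(M) = Mul(2, M, Pow(Add(-3, M), -1)) (Function('a')(M) = Mul(Mul(2, M), Pow(Add(-3, M), -1)) = Mul(2, M, Pow(Add(-3, M), -1)))
Function('L')(F, y) = Add(9, Mul(y, Add(F, y, Mul(2, F, Pow(Add(-3, F), -1))))) (Function('L')(F, y) = Add(Mul(Add(Add(F, y), Mul(2, F, Pow(Add(-3, F), -1))), y), 9) = Add(Mul(Add(F, y, Mul(2, F, Pow(Add(-3, F), -1))), y), 9) = Add(Mul(y, Add(F, y, Mul(2, F, Pow(Add(-3, F), -1)))), 9) = Add(9, Mul(y, Add(F, y, Mul(2, F, Pow(Add(-3, F), -1))))))
Add(Mul(-1, Function('L')(Function('O')(6), 51)), Mul(-1, Add(2022, 1596))) = Add(Mul(-1, Mul(Pow(Add(-3, -6), -1), Add(Mul(Add(-3, -6), Add(9, Pow(51, 2), Mul(-6, 51))), Mul(2, -6, 51)))), Mul(-1, Add(2022, 1596))) = Add(Mul(-1, Mul(Pow(-9, -1), Add(Mul(-9, Add(9, 2601, -306)), -612))), Mul(-1, 3618)) = Add(Mul(-1, Mul(Rational(-1, 9), Add(Mul(-9, 2304), -612))), -3618) = Add(Mul(-1, Mul(Rational(-1, 9), Add(-20736, -612))), -3618) = Add(Mul(-1, Mul(Rational(-1, 9), -21348)), -3618) = Add(Mul(-1, 2372), -3618) = Add(-2372, -3618) = -5990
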